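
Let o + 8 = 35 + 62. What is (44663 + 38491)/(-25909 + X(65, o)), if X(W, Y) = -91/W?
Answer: -69295/21592 ≈ -3.2093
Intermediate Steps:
o = 89 (o = -8 + (35 + 62) = -8 + 97 = 89)
(44663 + 38491)/(-25909 + X(65, o)) = (44663 + 38491)/(-25909 - 91/65) = 83154/(-25909 - 91*1/65) = 83154/(-25909 - 7/5) = 83154/(-129552/5) = 83154*(-5/129552) = -69295/21592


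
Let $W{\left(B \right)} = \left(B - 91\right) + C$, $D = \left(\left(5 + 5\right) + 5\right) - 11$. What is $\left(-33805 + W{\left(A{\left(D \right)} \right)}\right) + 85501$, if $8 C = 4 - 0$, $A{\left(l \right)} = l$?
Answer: $\frac{103219}{2} \approx 51610.0$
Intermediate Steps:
$D = 4$ ($D = \left(10 + 5\right) - 11 = 15 - 11 = 4$)
$C = \frac{1}{2}$ ($C = \frac{4 - 0}{8} = \frac{4 + 0}{8} = \frac{1}{8} \cdot 4 = \frac{1}{2} \approx 0.5$)
$W{\left(B \right)} = - \frac{181}{2} + B$ ($W{\left(B \right)} = \left(B - 91\right) + \frac{1}{2} = \left(-91 + B\right) + \frac{1}{2} = - \frac{181}{2} + B$)
$\left(-33805 + W{\left(A{\left(D \right)} \right)}\right) + 85501 = \left(-33805 + \left(- \frac{181}{2} + 4\right)\right) + 85501 = \left(-33805 - \frac{173}{2}\right) + 85501 = - \frac{67783}{2} + 85501 = \frac{103219}{2}$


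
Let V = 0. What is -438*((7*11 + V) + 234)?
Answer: -136218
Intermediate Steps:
-438*((7*11 + V) + 234) = -438*((7*11 + 0) + 234) = -438*((77 + 0) + 234) = -438*(77 + 234) = -438*311 = -136218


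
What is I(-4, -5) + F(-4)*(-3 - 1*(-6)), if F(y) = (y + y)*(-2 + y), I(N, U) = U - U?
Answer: 144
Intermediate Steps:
I(N, U) = 0
F(y) = 2*y*(-2 + y) (F(y) = (2*y)*(-2 + y) = 2*y*(-2 + y))
I(-4, -5) + F(-4)*(-3 - 1*(-6)) = 0 + (2*(-4)*(-2 - 4))*(-3 - 1*(-6)) = 0 + (2*(-4)*(-6))*(-3 + 6) = 0 + 48*3 = 0 + 144 = 144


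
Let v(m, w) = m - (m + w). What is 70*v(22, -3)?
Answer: 210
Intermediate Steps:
v(m, w) = -w (v(m, w) = m + (-m - w) = -w)
70*v(22, -3) = 70*(-1*(-3)) = 70*3 = 210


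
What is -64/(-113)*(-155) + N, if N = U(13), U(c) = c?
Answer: -8451/113 ≈ -74.788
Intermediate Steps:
N = 13
-64/(-113)*(-155) + N = -64/(-113)*(-155) + 13 = -64*(-1/113)*(-155) + 13 = (64/113)*(-155) + 13 = -9920/113 + 13 = -8451/113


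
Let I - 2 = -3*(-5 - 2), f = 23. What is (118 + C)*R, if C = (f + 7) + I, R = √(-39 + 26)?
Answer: 171*I*√13 ≈ 616.55*I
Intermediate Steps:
I = 23 (I = 2 - 3*(-5 - 2) = 2 - 3*(-7) = 2 + 21 = 23)
R = I*√13 (R = √(-13) = I*√13 ≈ 3.6056*I)
C = 53 (C = (23 + 7) + 23 = 30 + 23 = 53)
(118 + C)*R = (118 + 53)*(I*√13) = 171*(I*√13) = 171*I*√13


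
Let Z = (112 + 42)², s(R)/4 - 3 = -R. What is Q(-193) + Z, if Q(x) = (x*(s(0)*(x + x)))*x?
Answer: -172513652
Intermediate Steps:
s(R) = 12 - 4*R (s(R) = 12 + 4*(-R) = 12 - 4*R)
Z = 23716 (Z = 154² = 23716)
Q(x) = 24*x³ (Q(x) = (x*((12 - 4*0)*(x + x)))*x = (x*((12 + 0)*(2*x)))*x = (x*(12*(2*x)))*x = (x*(24*x))*x = (24*x²)*x = 24*x³)
Q(-193) + Z = 24*(-193)³ + 23716 = 24*(-7189057) + 23716 = -172537368 + 23716 = -172513652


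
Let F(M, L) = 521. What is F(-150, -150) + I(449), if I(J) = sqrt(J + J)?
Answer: 521 + sqrt(898) ≈ 550.97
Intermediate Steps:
I(J) = sqrt(2)*sqrt(J) (I(J) = sqrt(2*J) = sqrt(2)*sqrt(J))
F(-150, -150) + I(449) = 521 + sqrt(2)*sqrt(449) = 521 + sqrt(898)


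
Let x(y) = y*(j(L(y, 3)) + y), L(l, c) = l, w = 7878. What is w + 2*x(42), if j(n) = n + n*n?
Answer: 163110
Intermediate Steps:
j(n) = n + n**2
x(y) = y*(y + y*(1 + y)) (x(y) = y*(y*(1 + y) + y) = y*(y + y*(1 + y)))
w + 2*x(42) = 7878 + 2*(42**2*(2 + 42)) = 7878 + 2*(1764*44) = 7878 + 2*77616 = 7878 + 155232 = 163110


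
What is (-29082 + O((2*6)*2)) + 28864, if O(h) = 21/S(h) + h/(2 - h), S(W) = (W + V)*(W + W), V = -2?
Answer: -77113/352 ≈ -219.07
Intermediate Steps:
S(W) = 2*W*(-2 + W) (S(W) = (W - 2)*(W + W) = (-2 + W)*(2*W) = 2*W*(-2 + W))
O(h) = h/(2 - h) + 21/(2*h*(-2 + h)) (O(h) = 21/((2*h*(-2 + h))) + h/(2 - h) = 21*(1/(2*h*(-2 + h))) + h/(2 - h) = 21/(2*h*(-2 + h)) + h/(2 - h) = h/(2 - h) + 21/(2*h*(-2 + h)))
(-29082 + O((2*6)*2)) + 28864 = (-29082 + (21/2 - ((2*6)*2)²)/((((2*6)*2))*(-2 + (2*6)*2))) + 28864 = (-29082 + (21/2 - (12*2)²)/(((12*2))*(-2 + 12*2))) + 28864 = (-29082 + (21/2 - 1*24²)/(24*(-2 + 24))) + 28864 = (-29082 + (1/24)*(21/2 - 1*576)/22) + 28864 = (-29082 + (1/24)*(1/22)*(21/2 - 576)) + 28864 = (-29082 + (1/24)*(1/22)*(-1131/2)) + 28864 = (-29082 - 377/352) + 28864 = -10237241/352 + 28864 = -77113/352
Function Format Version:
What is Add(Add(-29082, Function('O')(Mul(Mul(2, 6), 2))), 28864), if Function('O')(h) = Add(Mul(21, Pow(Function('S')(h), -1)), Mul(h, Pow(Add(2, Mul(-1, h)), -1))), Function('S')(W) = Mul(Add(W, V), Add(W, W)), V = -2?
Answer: Rational(-77113, 352) ≈ -219.07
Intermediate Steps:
Function('S')(W) = Mul(2, W, Add(-2, W)) (Function('S')(W) = Mul(Add(W, -2), Add(W, W)) = Mul(Add(-2, W), Mul(2, W)) = Mul(2, W, Add(-2, W)))
Function('O')(h) = Add(Mul(h, Pow(Add(2, Mul(-1, h)), -1)), Mul(Rational(21, 2), Pow(h, -1), Pow(Add(-2, h), -1))) (Function('O')(h) = Add(Mul(21, Pow(Mul(2, h, Add(-2, h)), -1)), Mul(h, Pow(Add(2, Mul(-1, h)), -1))) = Add(Mul(21, Mul(Rational(1, 2), Pow(h, -1), Pow(Add(-2, h), -1))), Mul(h, Pow(Add(2, Mul(-1, h)), -1))) = Add(Mul(Rational(21, 2), Pow(h, -1), Pow(Add(-2, h), -1)), Mul(h, Pow(Add(2, Mul(-1, h)), -1))) = Add(Mul(h, Pow(Add(2, Mul(-1, h)), -1)), Mul(Rational(21, 2), Pow(h, -1), Pow(Add(-2, h), -1))))
Add(Add(-29082, Function('O')(Mul(Mul(2, 6), 2))), 28864) = Add(Add(-29082, Mul(Pow(Mul(Mul(2, 6), 2), -1), Pow(Add(-2, Mul(Mul(2, 6), 2)), -1), Add(Rational(21, 2), Mul(-1, Pow(Mul(Mul(2, 6), 2), 2))))), 28864) = Add(Add(-29082, Mul(Pow(Mul(12, 2), -1), Pow(Add(-2, Mul(12, 2)), -1), Add(Rational(21, 2), Mul(-1, Pow(Mul(12, 2), 2))))), 28864) = Add(Add(-29082, Mul(Pow(24, -1), Pow(Add(-2, 24), -1), Add(Rational(21, 2), Mul(-1, Pow(24, 2))))), 28864) = Add(Add(-29082, Mul(Rational(1, 24), Pow(22, -1), Add(Rational(21, 2), Mul(-1, 576)))), 28864) = Add(Add(-29082, Mul(Rational(1, 24), Rational(1, 22), Add(Rational(21, 2), -576))), 28864) = Add(Add(-29082, Mul(Rational(1, 24), Rational(1, 22), Rational(-1131, 2))), 28864) = Add(Add(-29082, Rational(-377, 352)), 28864) = Add(Rational(-10237241, 352), 28864) = Rational(-77113, 352)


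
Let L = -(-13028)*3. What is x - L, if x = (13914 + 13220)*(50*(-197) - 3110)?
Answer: -351695724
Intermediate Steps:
x = -351656640 (x = 27134*(-9850 - 3110) = 27134*(-12960) = -351656640)
L = 39084 (L = -3257*(-12) = 39084)
x - L = -351656640 - 1*39084 = -351656640 - 39084 = -351695724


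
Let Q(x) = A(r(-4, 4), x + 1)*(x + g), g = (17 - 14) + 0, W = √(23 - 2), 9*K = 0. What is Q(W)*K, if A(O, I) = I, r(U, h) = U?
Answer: 0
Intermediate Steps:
K = 0 (K = (⅑)*0 = 0)
W = √21 ≈ 4.5826
g = 3 (g = 3 + 0 = 3)
Q(x) = (1 + x)*(3 + x) (Q(x) = (x + 1)*(x + 3) = (1 + x)*(3 + x))
Q(W)*K = ((1 + √21)*(3 + √21))*0 = 0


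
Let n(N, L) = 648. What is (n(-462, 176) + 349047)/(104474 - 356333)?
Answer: -116565/83953 ≈ -1.3885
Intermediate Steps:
(n(-462, 176) + 349047)/(104474 - 356333) = (648 + 349047)/(104474 - 356333) = 349695/(-251859) = 349695*(-1/251859) = -116565/83953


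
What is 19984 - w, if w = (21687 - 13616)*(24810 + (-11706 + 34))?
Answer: -106016814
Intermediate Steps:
w = 106036798 (w = 8071*(24810 - 11672) = 8071*13138 = 106036798)
19984 - w = 19984 - 1*106036798 = 19984 - 106036798 = -106016814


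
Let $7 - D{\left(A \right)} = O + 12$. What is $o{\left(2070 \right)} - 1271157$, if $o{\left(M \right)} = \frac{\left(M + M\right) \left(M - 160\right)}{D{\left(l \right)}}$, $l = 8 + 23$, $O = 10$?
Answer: $-1798317$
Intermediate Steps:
$l = 31$
$D{\left(A \right)} = -15$ ($D{\left(A \right)} = 7 - \left(10 + 12\right) = 7 - 22 = -15$)
$o{\left(M \right)} = - \frac{2 M \left(-160 + M\right)}{15}$ ($o{\left(M \right)} = \frac{\left(M + M\right) \left(M - 160\right)}{-15} = 2 M \left(-160 + M\right) \left(- \frac{1}{15}\right) = - \frac{2 M \left(-160 + M\right)}{15}$)
$o{\left(2070 \right)} - 1271157 = \frac{2}{15} \cdot 2070 \left(160 - 2070\right) - 1271157 = \frac{2}{15} \cdot 2070 \left(-1910\right) - 1271157 = -527160 - 1271157 = -1798317$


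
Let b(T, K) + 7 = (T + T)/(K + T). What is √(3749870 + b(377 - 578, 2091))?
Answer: √41342237230/105 ≈ 1936.5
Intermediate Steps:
b(T, K) = -7 + 2*T/(K + T) (b(T, K) = -7 + (T + T)/(K + T) = -7 + (2*T)/(K + T) = -7 + 2*T/(K + T))
√(3749870 + b(377 - 578, 2091)) = √(3749870 + (-7*2091 - 5*(377 - 578))/(2091 + (377 - 578))) = √(3749870 + (-14637 - 5*(-201))/(2091 - 201)) = √(3749870 + (-14637 + 1005)/1890) = √(3749870 + (1/1890)*(-13632)) = √(3749870 - 2272/315) = √(1181206778/315) = √41342237230/105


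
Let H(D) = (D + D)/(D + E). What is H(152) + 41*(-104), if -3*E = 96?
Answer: -63922/15 ≈ -4261.5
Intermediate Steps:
E = -32 (E = -⅓*96 = -32)
H(D) = 2*D/(-32 + D) (H(D) = (D + D)/(D - 32) = (2*D)/(-32 + D) = 2*D/(-32 + D))
H(152) + 41*(-104) = 2*152/(-32 + 152) + 41*(-104) = 2*152/120 - 4264 = 2*152*(1/120) - 4264 = 38/15 - 4264 = -63922/15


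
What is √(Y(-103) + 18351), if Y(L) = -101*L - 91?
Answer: √28663 ≈ 169.30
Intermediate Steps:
Y(L) = -91 - 101*L
√(Y(-103) + 18351) = √((-91 - 101*(-103)) + 18351) = √((-91 + 10403) + 18351) = √(10312 + 18351) = √28663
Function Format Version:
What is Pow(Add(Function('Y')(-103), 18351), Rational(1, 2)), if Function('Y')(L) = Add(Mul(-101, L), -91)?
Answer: Pow(28663, Rational(1, 2)) ≈ 169.30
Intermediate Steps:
Function('Y')(L) = Add(-91, Mul(-101, L))
Pow(Add(Function('Y')(-103), 18351), Rational(1, 2)) = Pow(Add(Add(-91, Mul(-101, -103)), 18351), Rational(1, 2)) = Pow(Add(Add(-91, 10403), 18351), Rational(1, 2)) = Pow(Add(10312, 18351), Rational(1, 2)) = Pow(28663, Rational(1, 2))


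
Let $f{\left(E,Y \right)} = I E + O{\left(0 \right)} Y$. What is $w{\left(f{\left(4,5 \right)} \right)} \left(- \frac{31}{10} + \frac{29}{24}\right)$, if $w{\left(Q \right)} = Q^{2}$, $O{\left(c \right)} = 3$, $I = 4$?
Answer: $- \frac{218147}{120} \approx -1817.9$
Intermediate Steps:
$f{\left(E,Y \right)} = 3 Y + 4 E$ ($f{\left(E,Y \right)} = 4 E + 3 Y = 3 Y + 4 E$)
$w{\left(f{\left(4,5 \right)} \right)} \left(- \frac{31}{10} + \frac{29}{24}\right) = \left(3 \cdot 5 + 4 \cdot 4\right)^{2} \left(- \frac{31}{10} + \frac{29}{24}\right) = \left(15 + 16\right)^{2} \left(\left(-31\right) \frac{1}{10} + 29 \cdot \frac{1}{24}\right) = 31^{2} \left(- \frac{31}{10} + \frac{29}{24}\right) = 961 \left(- \frac{227}{120}\right) = - \frac{218147}{120}$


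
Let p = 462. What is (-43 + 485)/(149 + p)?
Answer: 34/47 ≈ 0.72340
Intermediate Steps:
(-43 + 485)/(149 + p) = (-43 + 485)/(149 + 462) = 442/611 = 442*(1/611) = 34/47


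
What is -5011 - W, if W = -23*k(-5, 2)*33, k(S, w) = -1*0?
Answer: -5011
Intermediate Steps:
k(S, w) = 0
W = 0 (W = -23*0*33 = 0*33 = 0)
-5011 - W = -5011 - 1*0 = -5011 + 0 = -5011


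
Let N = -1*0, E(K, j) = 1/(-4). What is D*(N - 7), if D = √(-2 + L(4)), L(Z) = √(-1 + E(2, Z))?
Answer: -7*√(-8 + 2*I*√5)/2 ≈ -2.6714 - 10.254*I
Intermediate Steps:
E(K, j) = -¼
L(Z) = I*√5/2 (L(Z) = √(-1 - ¼) = √(-5/4) = I*√5/2)
N = 0
D = √(-2 + I*√5/2) ≈ 0.38163 + 1.4648*I
D*(N - 7) = (√(-8 + 2*I*√5)/2)*(0 - 7) = (√(-8 + 2*I*√5)/2)*(-7) = -7*√(-8 + 2*I*√5)/2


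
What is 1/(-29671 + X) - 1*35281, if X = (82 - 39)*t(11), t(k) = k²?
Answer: -863255509/24468 ≈ -35281.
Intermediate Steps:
X = 5203 (X = (82 - 39)*11² = 43*121 = 5203)
1/(-29671 + X) - 1*35281 = 1/(-29671 + 5203) - 1*35281 = 1/(-24468) - 35281 = -1/24468 - 35281 = -863255509/24468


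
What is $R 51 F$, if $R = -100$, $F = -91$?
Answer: $464100$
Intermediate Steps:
$R 51 F = \left(-100\right) 51 \left(-91\right) = \left(-5100\right) \left(-91\right) = 464100$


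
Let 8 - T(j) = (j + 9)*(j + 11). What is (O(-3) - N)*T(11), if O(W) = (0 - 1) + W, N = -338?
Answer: -144288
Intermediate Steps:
O(W) = -1 + W
T(j) = 8 - (9 + j)*(11 + j) (T(j) = 8 - (j + 9)*(j + 11) = 8 - (9 + j)*(11 + j))
(O(-3) - N)*T(11) = ((-1 - 3) - 1*(-338))*(-91 - 1*11² - 20*11) = (-4 + 338)*(-91 - 1*121 - 220) = 334*(-91 - 121 - 220) = 334*(-432) = -144288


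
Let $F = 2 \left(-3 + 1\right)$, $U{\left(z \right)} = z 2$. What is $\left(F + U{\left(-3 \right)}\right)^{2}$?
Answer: $100$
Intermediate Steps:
$U{\left(z \right)} = 2 z$
$F = -4$ ($F = 2 \left(-2\right) = -4$)
$\left(F + U{\left(-3 \right)}\right)^{2} = \left(-4 + 2 \left(-3\right)\right)^{2} = \left(-4 - 6\right)^{2} = \left(-10\right)^{2} = 100$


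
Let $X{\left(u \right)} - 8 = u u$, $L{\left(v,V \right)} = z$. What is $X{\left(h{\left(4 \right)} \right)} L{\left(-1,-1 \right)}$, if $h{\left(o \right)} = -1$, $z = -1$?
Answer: $-9$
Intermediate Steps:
$L{\left(v,V \right)} = -1$
$X{\left(u \right)} = 8 + u^{2}$ ($X{\left(u \right)} = 8 + u u = 8 + u^{2}$)
$X{\left(h{\left(4 \right)} \right)} L{\left(-1,-1 \right)} = \left(8 + \left(-1\right)^{2}\right) \left(-1\right) = \left(8 + 1\right) \left(-1\right) = 9 \left(-1\right) = -9$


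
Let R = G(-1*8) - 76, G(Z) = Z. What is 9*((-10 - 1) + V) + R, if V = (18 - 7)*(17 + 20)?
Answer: 3480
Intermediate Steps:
V = 407 (V = 11*37 = 407)
R = -84 (R = -1*8 - 76 = -8 - 76 = -84)
9*((-10 - 1) + V) + R = 9*((-10 - 1) + 407) - 84 = 9*(-11 + 407) - 84 = 9*396 - 84 = 3564 - 84 = 3480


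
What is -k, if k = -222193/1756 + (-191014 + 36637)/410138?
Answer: 45700439323/360101164 ≈ 126.91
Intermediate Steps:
k = -45700439323/360101164 (k = -222193*1/1756 - 154377*1/410138 = -222193/1756 - 154377/410138 = -45700439323/360101164 ≈ -126.91)
-k = -1*(-45700439323/360101164) = 45700439323/360101164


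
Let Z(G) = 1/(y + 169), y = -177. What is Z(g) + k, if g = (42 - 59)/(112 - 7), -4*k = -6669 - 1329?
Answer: 15995/8 ≈ 1999.4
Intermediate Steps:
k = 3999/2 (k = -(-6669 - 1329)/4 = -1/4*(-7998) = 3999/2 ≈ 1999.5)
g = -17/105 ≈ -0.16190
Z(G) = -1/8 (Z(G) = 1/(-177 + 169) = 1/(-8) = -1/8)
Z(g) + k = -1/8 + 3999/2 = 15995/8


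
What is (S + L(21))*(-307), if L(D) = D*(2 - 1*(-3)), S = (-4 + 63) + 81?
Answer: -75215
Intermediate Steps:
S = 140 (S = 59 + 81 = 140)
L(D) = 5*D (L(D) = D*(2 + 3) = D*5 = 5*D)
(S + L(21))*(-307) = (140 + 5*21)*(-307) = (140 + 105)*(-307) = 245*(-307) = -75215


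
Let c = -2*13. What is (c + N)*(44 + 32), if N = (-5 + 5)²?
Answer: -1976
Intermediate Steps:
N = 0 (N = 0² = 0)
c = -26
(c + N)*(44 + 32) = (-26 + 0)*(44 + 32) = -26*76 = -1976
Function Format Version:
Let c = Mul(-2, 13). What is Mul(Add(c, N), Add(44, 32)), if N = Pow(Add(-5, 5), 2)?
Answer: -1976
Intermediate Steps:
N = 0 (N = Pow(0, 2) = 0)
c = -26
Mul(Add(c, N), Add(44, 32)) = Mul(Add(-26, 0), Add(44, 32)) = Mul(-26, 76) = -1976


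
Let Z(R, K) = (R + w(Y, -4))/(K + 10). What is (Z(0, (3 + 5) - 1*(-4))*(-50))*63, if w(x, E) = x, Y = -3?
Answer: 4725/11 ≈ 429.55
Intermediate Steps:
Z(R, K) = (-3 + R)/(10 + K) (Z(R, K) = (R - 3)/(K + 10) = (-3 + R)/(10 + K))
(Z(0, (3 + 5) - 1*(-4))*(-50))*63 = (((-3 + 0)/(10 + ((3 + 5) - 1*(-4))))*(-50))*63 = ((-3/(10 + (8 + 4)))*(-50))*63 = ((-3/(10 + 12))*(-50))*63 = ((-3/22)*(-50))*63 = (((1/22)*(-3))*(-50))*63 = -3/22*(-50)*63 = (75/11)*63 = 4725/11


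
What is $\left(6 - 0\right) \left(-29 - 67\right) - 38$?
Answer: $-614$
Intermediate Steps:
$\left(6 - 0\right) \left(-29 - 67\right) - 38 = \left(6 + 0\right) \left(-96\right) - 38 = 6 \left(-96\right) - 38 = -576 - 38 = -614$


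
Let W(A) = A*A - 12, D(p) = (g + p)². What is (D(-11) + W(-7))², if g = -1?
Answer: 32761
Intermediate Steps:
D(p) = (-1 + p)²
W(A) = -12 + A² (W(A) = A² - 12 = -12 + A²)
(D(-11) + W(-7))² = ((-1 - 11)² + (-12 + (-7)²))² = ((-12)² + (-12 + 49))² = (144 + 37)² = 181² = 32761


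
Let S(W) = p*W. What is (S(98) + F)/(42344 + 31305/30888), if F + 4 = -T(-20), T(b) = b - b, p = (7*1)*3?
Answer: 21147984/435984259 ≈ 0.048506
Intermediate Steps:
p = 21 (p = 7*3 = 21)
T(b) = 0
F = -4 (F = -4 - 1*0 = -4 + 0 = -4)
S(W) = 21*W
(S(98) + F)/(42344 + 31305/30888) = (21*98 - 4)/(42344 + 31305/30888) = (2058 - 4)/(42344 + 31305*(1/30888)) = 2054/(42344 + 10435/10296) = 2054/(435984259/10296) = 2054*(10296/435984259) = 21147984/435984259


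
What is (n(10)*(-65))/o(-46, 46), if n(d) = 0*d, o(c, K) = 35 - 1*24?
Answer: 0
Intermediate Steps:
o(c, K) = 11 (o(c, K) = 35 - 24 = 11)
n(d) = 0
(n(10)*(-65))/o(-46, 46) = (0*(-65))/11 = 0*(1/11) = 0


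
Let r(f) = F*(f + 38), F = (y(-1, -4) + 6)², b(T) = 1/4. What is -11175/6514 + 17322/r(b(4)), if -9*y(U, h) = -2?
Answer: 216644793/21704648 ≈ 9.9815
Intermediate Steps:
y(U, h) = 2/9 (y(U, h) = -⅑*(-2) = 2/9)
b(T) = ¼
F = 3136/81 (F = (2/9 + 6)² = (56/9)² = 3136/81 ≈ 38.716)
r(f) = 119168/81 + 3136*f/81 (r(f) = 3136*(f + 38)/81 = 3136*(38 + f)/81 = 119168/81 + 3136*f/81)
-11175/6514 + 17322/r(b(4)) = -11175/6514 + 17322/(119168/81 + (3136/81)*(¼)) = -11175*1/6514 + 17322/(119168/81 + 784/81) = -11175/6514 + 17322/(13328/9) = -11175/6514 + 17322*(9/13328) = -11175/6514 + 77949/6664 = 216644793/21704648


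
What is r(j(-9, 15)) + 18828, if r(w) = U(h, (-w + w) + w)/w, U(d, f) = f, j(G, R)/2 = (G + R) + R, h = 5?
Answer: 18829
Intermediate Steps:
j(G, R) = 2*G + 4*R (j(G, R) = 2*((G + R) + R) = 2*(G + 2*R) = 2*G + 4*R)
r(w) = 1 (r(w) = ((-w + w) + w)/w = (0 + w)/w = w/w = 1)
r(j(-9, 15)) + 18828 = 1 + 18828 = 18829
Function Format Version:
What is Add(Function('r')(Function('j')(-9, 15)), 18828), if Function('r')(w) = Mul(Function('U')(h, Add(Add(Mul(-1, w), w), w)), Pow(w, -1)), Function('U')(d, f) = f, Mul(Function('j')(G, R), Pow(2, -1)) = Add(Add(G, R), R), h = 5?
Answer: 18829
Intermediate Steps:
Function('j')(G, R) = Add(Mul(2, G), Mul(4, R)) (Function('j')(G, R) = Mul(2, Add(Add(G, R), R)) = Mul(2, Add(G, Mul(2, R))) = Add(Mul(2, G), Mul(4, R)))
Function('r')(w) = 1 (Function('r')(w) = Mul(Add(Add(Mul(-1, w), w), w), Pow(w, -1)) = Mul(Add(0, w), Pow(w, -1)) = Mul(w, Pow(w, -1)) = 1)
Add(Function('r')(Function('j')(-9, 15)), 18828) = Add(1, 18828) = 18829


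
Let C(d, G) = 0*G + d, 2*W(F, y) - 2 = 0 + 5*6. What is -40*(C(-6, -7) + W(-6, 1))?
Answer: -400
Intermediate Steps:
W(F, y) = 16 (W(F, y) = 1 + (0 + 5*6)/2 = 1 + (0 + 30)/2 = 1 + (½)*30 = 1 + 15 = 16)
C(d, G) = d (C(d, G) = 0 + d = d)
-40*(C(-6, -7) + W(-6, 1)) = -40*(-6 + 16) = -40*10 = -400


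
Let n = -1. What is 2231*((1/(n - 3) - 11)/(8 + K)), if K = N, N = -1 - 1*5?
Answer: -100395/8 ≈ -12549.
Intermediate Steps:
N = -6 (N = -1 - 5 = -6)
K = -6
2231*((1/(n - 3) - 11)/(8 + K)) = 2231*((1/(-1 - 3) - 11)/(8 - 6)) = 2231*((1/(-4) - 11)/2) = 2231*((-¼ - 11)*(½)) = 2231*(-45/4*½) = 2231*(-45/8) = -100395/8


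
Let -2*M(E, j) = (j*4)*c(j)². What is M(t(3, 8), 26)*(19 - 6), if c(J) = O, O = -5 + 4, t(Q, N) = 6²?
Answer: -676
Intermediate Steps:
t(Q, N) = 36
O = -1
c(J) = -1
M(E, j) = -2*j (M(E, j) = -j*4*(-1)²/2 = -4*j/2 = -2*j)
M(t(3, 8), 26)*(19 - 6) = (-2*26)*(19 - 6) = -52*13 = -676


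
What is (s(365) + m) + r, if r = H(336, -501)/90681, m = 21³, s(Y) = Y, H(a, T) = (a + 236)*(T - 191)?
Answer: 872499482/90681 ≈ 9621.6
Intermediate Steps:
H(a, T) = (-191 + T)*(236 + a) (H(a, T) = (236 + a)*(-191 + T) = (-191 + T)*(236 + a))
m = 9261
r = -395824/90681 (r = (-45076 - 191*336 + 236*(-501) - 501*336)/90681 = (-45076 - 64176 - 118236 - 168336)*(1/90681) = -395824*1/90681 = -395824/90681 ≈ -4.3650)
(s(365) + m) + r = (365 + 9261) - 395824/90681 = 9626 - 395824/90681 = 872499482/90681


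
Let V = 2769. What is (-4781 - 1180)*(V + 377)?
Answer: -18753306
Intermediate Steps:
(-4781 - 1180)*(V + 377) = (-4781 - 1180)*(2769 + 377) = -5961*3146 = -18753306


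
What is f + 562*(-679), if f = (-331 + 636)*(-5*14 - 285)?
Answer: -489873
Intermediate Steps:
f = -108275 (f = 305*(-70 - 285) = 305*(-355) = -108275)
f + 562*(-679) = -108275 + 562*(-679) = -108275 - 381598 = -489873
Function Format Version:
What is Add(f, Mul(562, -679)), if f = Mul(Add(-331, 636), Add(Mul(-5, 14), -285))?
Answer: -489873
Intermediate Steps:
f = -108275 (f = Mul(305, Add(-70, -285)) = Mul(305, -355) = -108275)
Add(f, Mul(562, -679)) = Add(-108275, Mul(562, -679)) = Add(-108275, -381598) = -489873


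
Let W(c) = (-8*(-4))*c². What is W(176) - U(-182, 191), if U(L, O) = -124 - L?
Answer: 991174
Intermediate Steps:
W(c) = 32*c²
W(176) - U(-182, 191) = 32*176² - (-124 - 1*(-182)) = 32*30976 - (-124 + 182) = 991232 - 1*58 = 991232 - 58 = 991174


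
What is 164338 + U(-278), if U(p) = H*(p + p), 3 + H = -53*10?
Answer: 460686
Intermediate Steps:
H = -533 (H = -3 - 53*10 = -3 - 530 = -533)
U(p) = -1066*p (U(p) = -533*(p + p) = -1066*p)
164338 + U(-278) = 164338 - 1066*(-278) = 164338 + 296348 = 460686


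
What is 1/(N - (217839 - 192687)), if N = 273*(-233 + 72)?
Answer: -1/69105 ≈ -1.4471e-5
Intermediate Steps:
N = -43953 (N = 273*(-161) = -43953)
1/(N - (217839 - 192687)) = 1/(-43953 - (217839 - 192687)) = 1/(-43953 - 1*25152) = 1/(-43953 - 25152) = 1/(-69105) = -1/69105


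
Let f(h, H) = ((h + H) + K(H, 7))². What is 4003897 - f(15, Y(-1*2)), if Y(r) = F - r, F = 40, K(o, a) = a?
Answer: 3999801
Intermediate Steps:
Y(r) = 40 - r
f(h, H) = (7 + H + h)² (f(h, H) = ((h + H) + 7)² = ((H + h) + 7)² = (7 + H + h)²)
4003897 - f(15, Y(-1*2)) = 4003897 - (7 + (40 - (-1)*2) + 15)² = 4003897 - (7 + (40 - 1*(-2)) + 15)² = 4003897 - (7 + (40 + 2) + 15)² = 4003897 - (7 + 42 + 15)² = 4003897 - 1*64² = 4003897 - 1*4096 = 4003897 - 4096 = 3999801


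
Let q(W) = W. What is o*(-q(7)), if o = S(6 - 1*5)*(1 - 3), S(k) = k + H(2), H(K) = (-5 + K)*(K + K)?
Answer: -154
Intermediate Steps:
H(K) = 2*K*(-5 + K) (H(K) = (-5 + K)*(2*K) = 2*K*(-5 + K))
S(k) = -12 + k (S(k) = k + 2*2*(-5 + 2) = k + 2*2*(-3) = k - 12 = -12 + k)
o = 22 (o = (-12 + (6 - 1*5))*(1 - 3) = (-12 + (6 - 5))*(-2) = (-12 + 1)*(-2) = -11*(-2) = 22)
o*(-q(7)) = 22*(-1*7) = 22*(-7) = -154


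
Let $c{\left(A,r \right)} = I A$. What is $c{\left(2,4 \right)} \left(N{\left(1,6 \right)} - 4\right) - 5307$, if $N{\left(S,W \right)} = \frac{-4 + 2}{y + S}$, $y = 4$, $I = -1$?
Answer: $- \frac{26491}{5} \approx -5298.2$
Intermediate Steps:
$c{\left(A,r \right)} = - A$
$N{\left(S,W \right)} = - \frac{2}{4 + S}$ ($N{\left(S,W \right)} = \frac{-4 + 2}{4 + S} = - \frac{2}{4 + S}$)
$c{\left(2,4 \right)} \left(N{\left(1,6 \right)} - 4\right) - 5307 = \left(-1\right) 2 \left(- \frac{2}{4 + 1} - 4\right) - 5307 = - 2 \left(- \frac{2}{5} - 4\right) - 5307 = \left(-2\right) \left(- \frac{22}{5}\right) - 5307 = \frac{44}{5} - 5307 = - \frac{26491}{5}$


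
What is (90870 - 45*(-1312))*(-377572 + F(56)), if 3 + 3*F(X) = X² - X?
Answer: -56448060830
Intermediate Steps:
F(X) = -1 - X/3 + X²/3 (F(X) = -1 + (X² - X)/3 = -1 + (-X/3 + X²/3) = -1 - X/3 + X²/3)
(90870 - 45*(-1312))*(-377572 + F(56)) = (90870 - 45*(-1312))*(-377572 + (-1 - ⅓*56 + (⅓)*56²)) = (90870 + 59040)*(-377572 + (-1 - 56/3 + (⅓)*3136)) = 149910*(-377572 + (-1 - 56/3 + 3136/3)) = 149910*(-377572 + 3077/3) = 149910*(-1129639/3) = -56448060830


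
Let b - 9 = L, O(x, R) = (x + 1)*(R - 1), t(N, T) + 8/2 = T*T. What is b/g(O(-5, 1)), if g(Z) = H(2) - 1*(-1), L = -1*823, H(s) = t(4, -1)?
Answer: 407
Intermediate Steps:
t(N, T) = -4 + T² (t(N, T) = -4 + T*T = -4 + T²)
H(s) = -3 (H(s) = -4 + (-1)² = -4 + 1 = -3)
L = -823
O(x, R) = (1 + x)*(-1 + R)
b = -814 (b = 9 - 823 = -814)
g(Z) = -2 (g(Z) = -3 - 1*(-1) = -3 + 1 = -2)
b/g(O(-5, 1)) = -814/(-2) = -814*(-½) = 407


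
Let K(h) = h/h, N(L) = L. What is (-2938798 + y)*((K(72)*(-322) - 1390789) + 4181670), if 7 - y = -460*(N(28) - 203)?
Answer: -8425509673669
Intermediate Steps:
K(h) = 1
y = -80493 (y = 7 - (-460)*(28 - 203) = 7 - (-460)*(-175) = 7 - 1*80500 = 7 - 80500 = -80493)
(-2938798 + y)*((K(72)*(-322) - 1390789) + 4181670) = (-2938798 - 80493)*((1*(-322) - 1390789) + 4181670) = -3019291*((-322 - 1390789) + 4181670) = -3019291*(-1391111 + 4181670) = -3019291*2790559 = -8425509673669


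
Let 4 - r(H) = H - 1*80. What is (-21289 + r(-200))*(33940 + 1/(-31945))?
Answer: -4554780069099/6389 ≈ -7.1291e+8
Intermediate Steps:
r(H) = 84 - H (r(H) = 4 - (H - 1*80) = 4 - (H - 80) = 4 - (-80 + H) = 4 + (80 - H) = 84 - H)
(-21289 + r(-200))*(33940 + 1/(-31945)) = (-21289 + (84 - 1*(-200)))*(33940 + 1/(-31945)) = (-21289 + (84 + 200))*(33940 - 1/31945) = (-21289 + 284)*(1084213299/31945) = -21005*1084213299/31945 = -4554780069099/6389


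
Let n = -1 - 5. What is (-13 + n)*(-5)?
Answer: 95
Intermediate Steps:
n = -6
(-13 + n)*(-5) = (-13 - 6)*(-5) = -19*(-5) = 95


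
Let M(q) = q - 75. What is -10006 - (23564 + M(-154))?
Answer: -33341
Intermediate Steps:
M(q) = -75 + q
-10006 - (23564 + M(-154)) = -10006 - (23564 + (-75 - 154)) = -10006 - (23564 - 229) = -10006 - 1*23335 = -10006 - 23335 = -33341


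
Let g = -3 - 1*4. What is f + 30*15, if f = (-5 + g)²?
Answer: 594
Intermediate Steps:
g = -7 (g = -3 - 4 = -7)
f = 144 (f = (-5 - 7)² = (-12)² = 144)
f + 30*15 = 144 + 30*15 = 144 + 450 = 594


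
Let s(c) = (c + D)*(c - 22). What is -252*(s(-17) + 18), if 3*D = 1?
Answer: -168336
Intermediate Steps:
D = 1/3 (D = (1/3)*1 = 1/3 ≈ 0.33333)
s(c) = (-22 + c)*(1/3 + c) (s(c) = (c + 1/3)*(c - 22) = (1/3 + c)*(-22 + c) = (-22 + c)*(1/3 + c))
-252*(s(-17) + 18) = -252*((-22/3 + (-17)**2 - 65/3*(-17)) + 18) = -252*((-22/3 + 289 + 1105/3) + 18) = -252*(650 + 18) = -252*668 = -168336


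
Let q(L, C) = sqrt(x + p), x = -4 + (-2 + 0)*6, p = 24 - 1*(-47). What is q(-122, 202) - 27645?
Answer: -27645 + sqrt(55) ≈ -27638.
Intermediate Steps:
p = 71 (p = 24 + 47 = 71)
x = -16 (x = -4 - 2*6 = -4 - 12 = -16)
q(L, C) = sqrt(55) (q(L, C) = sqrt(-16 + 71) = sqrt(55))
q(-122, 202) - 27645 = sqrt(55) - 27645 = -27645 + sqrt(55)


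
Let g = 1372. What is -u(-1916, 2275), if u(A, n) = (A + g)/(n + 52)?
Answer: 544/2327 ≈ 0.23378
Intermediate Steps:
u(A, n) = (1372 + A)/(52 + n) (u(A, n) = (A + 1372)/(n + 52) = (1372 + A)/(52 + n))
-u(-1916, 2275) = -(1372 - 1916)/(52 + 2275) = -(-544)/2327 = -1*(-544/2327) = 544/2327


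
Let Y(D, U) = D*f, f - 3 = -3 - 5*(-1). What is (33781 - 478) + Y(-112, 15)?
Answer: 32743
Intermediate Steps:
f = 5 (f = 3 + (-3 - 5*(-1)) = 3 + (-3 + 5) = 3 + 2 = 5)
Y(D, U) = 5*D (Y(D, U) = D*5 = 5*D)
(33781 - 478) + Y(-112, 15) = (33781 - 478) + 5*(-112) = 33303 - 560 = 32743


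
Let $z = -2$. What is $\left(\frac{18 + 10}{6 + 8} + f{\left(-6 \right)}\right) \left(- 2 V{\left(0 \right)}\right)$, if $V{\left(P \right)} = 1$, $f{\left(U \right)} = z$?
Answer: $0$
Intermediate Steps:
$f{\left(U \right)} = -2$
$\left(\frac{18 + 10}{6 + 8} + f{\left(-6 \right)}\right) \left(- 2 V{\left(0 \right)}\right) = \left(\frac{18 + 10}{6 + 8} - 2\right) \left(\left(-2\right) 1\right) = \left(\frac{28}{14} - 2\right) \left(-2\right) = \left(28 \cdot \frac{1}{14} - 2\right) \left(-2\right) = \left(2 - 2\right) \left(-2\right) = 0 \left(-2\right) = 0$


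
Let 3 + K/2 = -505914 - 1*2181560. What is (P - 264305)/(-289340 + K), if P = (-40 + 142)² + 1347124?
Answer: -1093223/5664294 ≈ -0.19300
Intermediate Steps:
K = -5374954 (K = -6 + 2*(-505914 - 1*2181560) = -6 + 2*(-505914 - 2181560) = -6 + 2*(-2687474) = -6 - 5374948 = -5374954)
P = 1357528 (P = 102² + 1347124 = 10404 + 1347124 = 1357528)
(P - 264305)/(-289340 + K) = (1357528 - 264305)/(-289340 - 5374954) = 1093223/(-5664294) = 1093223*(-1/5664294) = -1093223/5664294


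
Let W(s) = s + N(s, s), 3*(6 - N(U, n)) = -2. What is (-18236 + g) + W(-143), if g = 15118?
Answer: -9763/3 ≈ -3254.3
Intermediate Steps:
N(U, n) = 20/3 (N(U, n) = 6 - ⅓*(-2) = 6 + ⅔ = 20/3)
W(s) = 20/3 + s (W(s) = s + 20/3 = 20/3 + s)
(-18236 + g) + W(-143) = (-18236 + 15118) + (20/3 - 143) = -3118 - 409/3 = -9763/3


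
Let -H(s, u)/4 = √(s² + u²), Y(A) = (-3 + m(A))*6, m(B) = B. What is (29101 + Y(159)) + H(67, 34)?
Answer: 30037 - 4*√5645 ≈ 29736.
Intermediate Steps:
Y(A) = -18 + 6*A (Y(A) = (-3 + A)*6 = -18 + 6*A)
H(s, u) = -4*√(s² + u²)
(29101 + Y(159)) + H(67, 34) = (29101 + (-18 + 6*159)) - 4*√(67² + 34²) = (29101 + (-18 + 954)) - 4*√(4489 + 1156) = (29101 + 936) - 4*√5645 = 30037 - 4*√5645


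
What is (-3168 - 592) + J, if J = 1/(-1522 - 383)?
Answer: -7162801/1905 ≈ -3760.0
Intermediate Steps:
J = -1/1905 (J = 1/(-1905) = -1/1905 ≈ -0.00052493)
(-3168 - 592) + J = (-3168 - 592) - 1/1905 = -3760 - 1/1905 = -7162801/1905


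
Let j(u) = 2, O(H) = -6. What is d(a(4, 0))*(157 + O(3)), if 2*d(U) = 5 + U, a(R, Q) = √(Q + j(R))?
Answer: 755/2 + 151*√2/2 ≈ 484.27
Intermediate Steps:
a(R, Q) = √(2 + Q) (a(R, Q) = √(Q + 2) = √(2 + Q))
d(U) = 5/2 + U/2 (d(U) = (5 + U)/2 = 5/2 + U/2)
d(a(4, 0))*(157 + O(3)) = (5/2 + √(2 + 0)/2)*(157 - 6) = (5/2 + √2/2)*151 = 755/2 + 151*√2/2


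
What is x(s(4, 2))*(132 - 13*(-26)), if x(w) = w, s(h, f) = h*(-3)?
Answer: -5640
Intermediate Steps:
s(h, f) = -3*h
x(s(4, 2))*(132 - 13*(-26)) = (-3*4)*(132 - 13*(-26)) = -12*(132 + 338) = -12*470 = -5640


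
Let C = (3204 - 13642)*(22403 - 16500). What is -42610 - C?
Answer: 61572904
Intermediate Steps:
C = -61615514 (C = -10438*5903 = -61615514)
-42610 - C = -42610 - 1*(-61615514) = -42610 + 61615514 = 61572904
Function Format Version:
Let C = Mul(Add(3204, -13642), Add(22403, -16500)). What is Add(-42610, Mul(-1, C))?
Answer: 61572904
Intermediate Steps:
C = -61615514 (C = Mul(-10438, 5903) = -61615514)
Add(-42610, Mul(-1, C)) = Add(-42610, Mul(-1, -61615514)) = Add(-42610, 61615514) = 61572904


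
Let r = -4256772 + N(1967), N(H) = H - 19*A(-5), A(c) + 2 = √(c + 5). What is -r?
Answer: 4254767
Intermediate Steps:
A(c) = -2 + √(5 + c) (A(c) = -2 + √(c + 5) = -2 + √(5 + c))
N(H) = 38 + H (N(H) = H - 19*(-2 + √(5 - 5)) = H - 19*(-2 + √0) = H - 19*(-2 + 0) = H - 19*(-2) = H + 38 = 38 + H)
r = -4254767 (r = -4256772 + (38 + 1967) = -4256772 + 2005 = -4254767)
-r = -1*(-4254767) = 4254767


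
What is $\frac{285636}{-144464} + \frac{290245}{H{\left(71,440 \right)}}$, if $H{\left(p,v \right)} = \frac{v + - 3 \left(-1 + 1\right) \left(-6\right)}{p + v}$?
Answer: $\frac{267826008133}{794552} \approx 3.3708 \cdot 10^{5}$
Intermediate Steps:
$H{\left(p,v \right)} = \frac{v}{p + v}$ ($H{\left(p,v \right)} = \frac{v + \left(-3\right) 0 \left(-6\right)}{p + v} = \frac{v + 0 \left(-6\right)}{p + v} = \frac{v + 0}{p + v} = \frac{v}{p + v}$)
$\frac{285636}{-144464} + \frac{290245}{H{\left(71,440 \right)}} = \frac{285636}{-144464} + \frac{290245}{440 \frac{1}{71 + 440}} = 285636 \left(- \frac{1}{144464}\right) + \frac{290245}{440 \cdot \frac{1}{511}} = - \frac{71409}{36116} + \frac{290245}{440 \cdot \frac{1}{511}} = - \frac{71409}{36116} + \frac{290245}{\frac{440}{511}} = - \frac{71409}{36116} + 290245 \cdot \frac{511}{440} = - \frac{71409}{36116} + \frac{29663039}{88} = \frac{267826008133}{794552}$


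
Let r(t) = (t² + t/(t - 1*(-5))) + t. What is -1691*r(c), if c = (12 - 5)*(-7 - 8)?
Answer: -369349911/20 ≈ -1.8467e+7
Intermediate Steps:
c = -105 (c = 7*(-15) = -105)
r(t) = t + t² + t/(5 + t) (r(t) = (t² + t/(t + 5)) + t = (t² + t/(5 + t)) + t = t + t² + t/(5 + t))
-1691*r(c) = -(-177555)*(6 + (-105)² + 6*(-105))/(5 - 105) = -(-177555)*(6 + 11025 - 630)/(-100) = -(-177555)*(-1)*10401/100 = -1691*218421/20 = -369349911/20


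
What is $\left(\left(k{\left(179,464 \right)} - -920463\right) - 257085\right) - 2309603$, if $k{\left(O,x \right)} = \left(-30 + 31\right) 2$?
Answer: $-1646223$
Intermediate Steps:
$k{\left(O,x \right)} = 2$ ($k{\left(O,x \right)} = 1 \cdot 2 = 2$)
$\left(\left(k{\left(179,464 \right)} - -920463\right) - 257085\right) - 2309603 = \left(\left(2 - -920463\right) - 257085\right) - 2309603 = \left(\left(2 + 920463\right) - 257085\right) - 2309603 = \left(920465 - 257085\right) - 2309603 = 663380 - 2309603 = -1646223$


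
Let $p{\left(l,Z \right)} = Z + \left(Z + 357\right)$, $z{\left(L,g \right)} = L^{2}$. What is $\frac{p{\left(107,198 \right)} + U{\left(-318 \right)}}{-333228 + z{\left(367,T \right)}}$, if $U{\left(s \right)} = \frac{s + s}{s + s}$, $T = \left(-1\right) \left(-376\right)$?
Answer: $- \frac{754}{198539} \approx -0.0037977$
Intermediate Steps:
$T = 376$
$U{\left(s \right)} = 1$ ($U{\left(s \right)} = \frac{2 s}{2 s} = 2 s \frac{1}{2 s} = 1$)
$p{\left(l,Z \right)} = 357 + 2 Z$ ($p{\left(l,Z \right)} = Z + \left(357 + Z\right) = 357 + 2 Z$)
$\frac{p{\left(107,198 \right)} + U{\left(-318 \right)}}{-333228 + z{\left(367,T \right)}} = \frac{\left(357 + 2 \cdot 198\right) + 1}{-333228 + 367^{2}} = \frac{\left(357 + 396\right) + 1}{-333228 + 134689} = \frac{753 + 1}{-198539} = 754 \left(- \frac{1}{198539}\right) = - \frac{754}{198539}$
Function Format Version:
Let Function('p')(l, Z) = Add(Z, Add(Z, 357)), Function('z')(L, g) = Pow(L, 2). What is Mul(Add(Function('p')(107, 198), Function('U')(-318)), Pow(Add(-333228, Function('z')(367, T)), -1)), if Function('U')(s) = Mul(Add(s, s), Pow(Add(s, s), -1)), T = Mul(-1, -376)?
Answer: Rational(-754, 198539) ≈ -0.0037977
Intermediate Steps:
T = 376
Function('U')(s) = 1 (Function('U')(s) = Mul(Mul(2, s), Pow(Mul(2, s), -1)) = Mul(Mul(2, s), Mul(Rational(1, 2), Pow(s, -1))) = 1)
Function('p')(l, Z) = Add(357, Mul(2, Z)) (Function('p')(l, Z) = Add(Z, Add(357, Z)) = Add(357, Mul(2, Z)))
Mul(Add(Function('p')(107, 198), Function('U')(-318)), Pow(Add(-333228, Function('z')(367, T)), -1)) = Mul(Add(Add(357, Mul(2, 198)), 1), Pow(Add(-333228, Pow(367, 2)), -1)) = Mul(Add(Add(357, 396), 1), Pow(Add(-333228, 134689), -1)) = Mul(Add(753, 1), Pow(-198539, -1)) = Mul(754, Rational(-1, 198539)) = Rational(-754, 198539)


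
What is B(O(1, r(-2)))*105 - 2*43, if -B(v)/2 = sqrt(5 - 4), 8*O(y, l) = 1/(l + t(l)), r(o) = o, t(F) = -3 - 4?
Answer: -296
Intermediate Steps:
t(F) = -7
O(y, l) = 1/(8*(-7 + l)) (O(y, l) = 1/(8*(l - 7)) = 1/(8*(-7 + l)))
B(v) = -2 (B(v) = -2*sqrt(5 - 4) = -2*sqrt(1) = -2*1 = -2)
B(O(1, r(-2)))*105 - 2*43 = -2*105 - 2*43 = -210 - 86 = -296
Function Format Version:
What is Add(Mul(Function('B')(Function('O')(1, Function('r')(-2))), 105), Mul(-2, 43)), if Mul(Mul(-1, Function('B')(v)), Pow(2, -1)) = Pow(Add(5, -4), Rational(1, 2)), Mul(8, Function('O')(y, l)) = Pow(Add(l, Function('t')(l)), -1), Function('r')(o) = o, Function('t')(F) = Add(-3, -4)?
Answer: -296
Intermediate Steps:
Function('t')(F) = -7
Function('O')(y, l) = Mul(Rational(1, 8), Pow(Add(-7, l), -1)) (Function('O')(y, l) = Mul(Rational(1, 8), Pow(Add(l, -7), -1)) = Mul(Rational(1, 8), Pow(Add(-7, l), -1)))
Function('B')(v) = -2 (Function('B')(v) = Mul(-2, Pow(Add(5, -4), Rational(1, 2))) = Mul(-2, Pow(1, Rational(1, 2))) = Mul(-2, 1) = -2)
Add(Mul(Function('B')(Function('O')(1, Function('r')(-2))), 105), Mul(-2, 43)) = Add(Mul(-2, 105), Mul(-2, 43)) = Add(-210, -86) = -296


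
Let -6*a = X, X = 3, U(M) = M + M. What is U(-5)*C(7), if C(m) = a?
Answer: 5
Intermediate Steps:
U(M) = 2*M
a = -1/2 (a = -1/6*3 = -1/2 ≈ -0.50000)
C(m) = -1/2
U(-5)*C(7) = (2*(-5))*(-1/2) = -10*(-1/2) = 5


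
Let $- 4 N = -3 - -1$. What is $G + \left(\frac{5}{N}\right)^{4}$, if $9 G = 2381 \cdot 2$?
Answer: $\frac{94762}{9} \approx 10529.0$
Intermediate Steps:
$N = \frac{1}{2}$ ($N = - \frac{-3 - -1}{4} = - \frac{-3 + 1}{4} = \left(- \frac{1}{4}\right) \left(-2\right) = \frac{1}{2} \approx 0.5$)
$G = \frac{4762}{9}$ ($G = \frac{2381 \cdot 2}{9} = \frac{1}{9} \cdot 4762 = \frac{4762}{9} \approx 529.11$)
$G + \left(\frac{5}{N}\right)^{4} = \frac{4762}{9} + \left(5 \frac{1}{\frac{1}{2}}\right)^{4} = \frac{4762}{9} + \left(5 \cdot 2\right)^{4} = \frac{4762}{9} + 10^{4} = \frac{4762}{9} + 10000 = \frac{94762}{9}$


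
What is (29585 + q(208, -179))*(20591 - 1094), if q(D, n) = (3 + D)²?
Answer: 1444844682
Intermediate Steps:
(29585 + q(208, -179))*(20591 - 1094) = (29585 + (3 + 208)²)*(20591 - 1094) = (29585 + 211²)*19497 = (29585 + 44521)*19497 = 74106*19497 = 1444844682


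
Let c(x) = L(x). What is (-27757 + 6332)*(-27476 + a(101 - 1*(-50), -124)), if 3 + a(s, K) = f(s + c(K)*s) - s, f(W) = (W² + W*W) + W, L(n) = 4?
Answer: -23849774375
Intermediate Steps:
c(x) = 4
f(W) = W + 2*W² (f(W) = (W² + W²) + W = 2*W² + W = W + 2*W²)
a(s, K) = -3 - s + 5*s*(1 + 10*s) (a(s, K) = -3 + ((s + 4*s)*(1 + 2*(s + 4*s)) - s) = -3 + ((5*s)*(1 + 2*(5*s)) - s) = -3 + ((5*s)*(1 + 10*s) - s) = -3 + (5*s*(1 + 10*s) - s) = -3 + (-s + 5*s*(1 + 10*s)) = -3 - s + 5*s*(1 + 10*s))
(-27757 + 6332)*(-27476 + a(101 - 1*(-50), -124)) = (-27757 + 6332)*(-27476 + (-3 + 4*(101 - 1*(-50)) + 50*(101 - 1*(-50))²)) = -21425*(-27476 + (-3 + 4*(101 + 50) + 50*(101 + 50)²)) = -21425*(-27476 + (-3 + 4*151 + 50*151²)) = -21425*(-27476 + (-3 + 604 + 50*22801)) = -21425*(-27476 + (-3 + 604 + 1140050)) = -21425*(-27476 + 1140651) = -21425*1113175 = -23849774375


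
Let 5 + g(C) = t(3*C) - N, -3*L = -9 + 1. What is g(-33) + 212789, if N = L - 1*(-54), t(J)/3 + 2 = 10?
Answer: 638254/3 ≈ 2.1275e+5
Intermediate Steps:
t(J) = 24 (t(J) = -6 + 3*10 = -6 + 30 = 24)
L = 8/3 (L = -(-9 + 1)/3 = -⅓*(-8) = 8/3 ≈ 2.6667)
N = 170/3 (N = 8/3 - 1*(-54) = 8/3 + 54 = 170/3 ≈ 56.667)
g(C) = -113/3 (g(C) = -5 + (24 - 1*170/3) = -5 + (24 - 170/3) = -5 - 98/3 = -113/3)
g(-33) + 212789 = -113/3 + 212789 = 638254/3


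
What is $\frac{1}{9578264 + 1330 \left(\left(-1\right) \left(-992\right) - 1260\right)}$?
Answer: $\frac{1}{9221824} \approx 1.0844 \cdot 10^{-7}$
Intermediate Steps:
$\frac{1}{9578264 + 1330 \left(\left(-1\right) \left(-992\right) - 1260\right)} = \frac{1}{9578264 + 1330 \left(992 - 1260\right)} = \frac{1}{9578264 + 1330 \left(-268\right)} = \frac{1}{9578264 - 356440} = \frac{1}{9221824}$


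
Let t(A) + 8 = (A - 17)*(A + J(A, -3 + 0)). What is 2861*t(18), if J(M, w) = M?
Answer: 80108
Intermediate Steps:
t(A) = -8 + 2*A*(-17 + A) (t(A) = -8 + (A - 17)*(A + A) = -8 + (-17 + A)*(2*A) = -8 + 2*A*(-17 + A))
2861*t(18) = 2861*(-8 - 34*18 + 2*18**2) = 2861*(-8 - 612 + 2*324) = 2861*(-8 - 612 + 648) = 2861*28 = 80108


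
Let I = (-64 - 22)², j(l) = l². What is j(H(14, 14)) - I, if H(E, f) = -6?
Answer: -7360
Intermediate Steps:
I = 7396 (I = (-86)² = 7396)
j(H(14, 14)) - I = (-6)² - 1*7396 = 36 - 7396 = -7360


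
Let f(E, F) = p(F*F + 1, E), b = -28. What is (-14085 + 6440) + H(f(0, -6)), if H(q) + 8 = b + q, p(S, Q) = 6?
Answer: -7675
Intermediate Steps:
f(E, F) = 6
H(q) = -36 + q (H(q) = -8 + (-28 + q) = -36 + q)
(-14085 + 6440) + H(f(0, -6)) = (-14085 + 6440) + (-36 + 6) = -7645 - 30 = -7675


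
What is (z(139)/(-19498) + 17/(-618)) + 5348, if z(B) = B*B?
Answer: 16107466507/3012441 ≈ 5347.0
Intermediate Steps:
z(B) = B**2
(z(139)/(-19498) + 17/(-618)) + 5348 = (139**2/(-19498) + 17/(-618)) + 5348 = (19321*(-1/19498) + 17*(-1/618)) + 5348 = (-19321/19498 - 17/618) + 5348 = -3067961/3012441 + 5348 = 16107466507/3012441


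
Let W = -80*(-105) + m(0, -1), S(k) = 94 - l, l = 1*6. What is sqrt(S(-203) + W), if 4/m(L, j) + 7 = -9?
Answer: sqrt(33951)/2 ≈ 92.129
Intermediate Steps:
m(L, j) = -1/4 (m(L, j) = 4/(-7 - 9) = 4/(-16) = 4*(-1/16) = -1/4)
l = 6
S(k) = 88 (S(k) = 94 - 1*6 = 94 - 6 = 88)
W = 33599/4 (W = -80*(-105) - 1/4 = 8400 - 1/4 = 33599/4 ≈ 8399.8)
sqrt(S(-203) + W) = sqrt(88 + 33599/4) = sqrt(33951/4) = sqrt(33951)/2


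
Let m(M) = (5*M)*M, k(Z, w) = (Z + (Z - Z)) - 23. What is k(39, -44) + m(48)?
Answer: 11536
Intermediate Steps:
k(Z, w) = -23 + Z (k(Z, w) = (Z + 0) - 23 = Z - 23 = -23 + Z)
m(M) = 5*M**2
k(39, -44) + m(48) = (-23 + 39) + 5*48**2 = 16 + 5*2304 = 16 + 11520 = 11536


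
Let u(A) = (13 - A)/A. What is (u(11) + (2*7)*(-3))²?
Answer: 211600/121 ≈ 1748.8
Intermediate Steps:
u(A) = (13 - A)/A
(u(11) + (2*7)*(-3))² = ((13 - 1*11)/11 + (2*7)*(-3))² = ((13 - 11)/11 + 14*(-3))² = ((1/11)*2 - 42)² = (2/11 - 42)² = (-460/11)² = 211600/121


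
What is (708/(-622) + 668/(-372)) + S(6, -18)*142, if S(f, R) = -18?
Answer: -74012047/28923 ≈ -2558.9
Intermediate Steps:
(708/(-622) + 668/(-372)) + S(6, -18)*142 = (708/(-622) + 668/(-372)) - 18*142 = (708*(-1/622) + 668*(-1/372)) - 2556 = (-354/311 - 167/93) - 2556 = -84859/28923 - 2556 = -74012047/28923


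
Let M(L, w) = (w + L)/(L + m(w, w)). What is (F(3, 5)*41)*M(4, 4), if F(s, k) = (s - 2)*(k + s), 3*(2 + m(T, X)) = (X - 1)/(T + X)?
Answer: 20992/17 ≈ 1234.8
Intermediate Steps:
m(T, X) = -2 + (-1 + X)/(3*(T + X)) (m(T, X) = -2 + ((X - 1)/(T + X))/3 = -2 + ((-1 + X)/(T + X))/3 = -2 + (-1 + X)/(3*(T + X)))
F(s, k) = (-2 + s)*(k + s)
M(L, w) = (L + w)/(L + (-1 - 11*w)/(6*w)) (M(L, w) = (w + L)/(L + (-1 - 6*w - 5*w)/(3*(w + w))) = (L + w)/(L + (-1 - 11*w)/(3*((2*w)))) = (L + w)/(L + (1/(2*w))*(-1 - 11*w)/3) = (L + w)/(L + (-1 - 11*w)/(6*w)))
(F(3, 5)*41)*M(4, 4) = ((3² - 2*5 - 2*3 + 5*3)*41)*(6*4*(4 + 4)/(-1 - 11*4 + 6*4*4)) = ((9 - 10 - 6 + 15)*41)*(6*4*8/(-1 - 44 + 96)) = (8*41)*(6*4*8/51) = 328*(6*4*(1/51)*8) = 328*(64/17) = 20992/17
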